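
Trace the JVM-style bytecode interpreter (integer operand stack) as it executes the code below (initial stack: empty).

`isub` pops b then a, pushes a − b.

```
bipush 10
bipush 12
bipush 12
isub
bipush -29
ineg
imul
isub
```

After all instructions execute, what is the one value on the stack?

10

bipush 10  -> [10]
bipush 12  -> [10, 12]
bipush 12  -> [10, 12, 12]
isub       -> [10, 0]
bipush -29 -> [10, 0, -29]
ineg       -> [10, 0, 29]
imul       -> [10, 0]
isub       -> [10]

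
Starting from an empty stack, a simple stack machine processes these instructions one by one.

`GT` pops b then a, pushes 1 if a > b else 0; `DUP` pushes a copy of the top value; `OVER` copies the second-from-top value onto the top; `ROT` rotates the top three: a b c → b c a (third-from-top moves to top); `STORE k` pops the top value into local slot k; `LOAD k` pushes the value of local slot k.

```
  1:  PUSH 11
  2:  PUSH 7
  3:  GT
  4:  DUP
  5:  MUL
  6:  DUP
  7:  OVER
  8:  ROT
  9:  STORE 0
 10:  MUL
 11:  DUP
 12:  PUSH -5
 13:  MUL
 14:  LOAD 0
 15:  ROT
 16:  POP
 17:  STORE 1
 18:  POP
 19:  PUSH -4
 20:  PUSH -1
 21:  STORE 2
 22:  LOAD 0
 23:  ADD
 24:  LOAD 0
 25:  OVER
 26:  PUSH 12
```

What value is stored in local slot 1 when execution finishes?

1

PUSH 11 → [11]
PUSH 7  → [11, 7]
GT      → [1]
DUP     → [1, 1]
MUL     → [1]
DUP     → [1, 1]
OVER    → [1, 1, 1]
ROT     → [1, 1, 1]
STORE 0 → [1, 1]
MUL     → [1]
DUP     → [1, 1]
PUSH -5 → [1, 1, -5]
MUL     → [1, -5]
LOAD 0  → [1, -5, 1]
ROT     → [-5, 1, 1]
POP     → [-5, 1]
STORE 1 → [-5]
POP     → []
PUSH -4 → [-4]
PUSH -1 → [-4, -1]
STORE 2 → [-4]
LOAD 0  → [-4, 1]
ADD     → [-3]
LOAD 0  → [-3, 1]
OVER    → [-3, 1, -3]
PUSH 12 → [-3, 1, -3, 12]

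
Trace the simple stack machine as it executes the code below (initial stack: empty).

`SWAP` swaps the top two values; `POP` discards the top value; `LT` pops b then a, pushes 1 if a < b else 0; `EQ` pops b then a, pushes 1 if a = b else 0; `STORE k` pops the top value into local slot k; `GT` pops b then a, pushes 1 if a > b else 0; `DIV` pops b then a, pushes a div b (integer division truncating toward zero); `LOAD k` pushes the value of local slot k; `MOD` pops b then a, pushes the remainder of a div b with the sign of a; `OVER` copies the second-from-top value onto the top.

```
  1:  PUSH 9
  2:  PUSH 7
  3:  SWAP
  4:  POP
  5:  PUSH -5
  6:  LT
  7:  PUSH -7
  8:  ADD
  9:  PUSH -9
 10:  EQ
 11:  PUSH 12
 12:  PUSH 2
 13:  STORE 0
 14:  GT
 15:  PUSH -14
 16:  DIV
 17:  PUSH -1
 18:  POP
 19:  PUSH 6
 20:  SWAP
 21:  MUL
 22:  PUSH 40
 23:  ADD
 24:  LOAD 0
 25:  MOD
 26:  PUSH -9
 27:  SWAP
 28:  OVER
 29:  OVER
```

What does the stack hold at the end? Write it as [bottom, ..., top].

PUSH 9   -> 9
PUSH 7   -> 9 7
SWAP     -> 7 9
POP      -> 7
PUSH -5  -> 7 -5
LT       -> 0
PUSH -7  -> 0 -7
ADD      -> -7
PUSH -9  -> -7 -9
EQ       -> 0
PUSH 12  -> 0 12
PUSH 2   -> 0 12 2
STORE 0  -> 0 12
GT       -> 0
PUSH -14 -> 0 -14
DIV      -> 0
PUSH -1  -> 0 -1
POP      -> 0
PUSH 6   -> 0 6
SWAP     -> 6 0
MUL      -> 0
PUSH 40  -> 0 40
ADD      -> 40
LOAD 0   -> 40 2
MOD      -> 0
PUSH -9  -> 0 -9
SWAP     -> -9 0
OVER     -> -9 0 -9
OVER     -> -9 0 -9 0

[-9, 0, -9, 0]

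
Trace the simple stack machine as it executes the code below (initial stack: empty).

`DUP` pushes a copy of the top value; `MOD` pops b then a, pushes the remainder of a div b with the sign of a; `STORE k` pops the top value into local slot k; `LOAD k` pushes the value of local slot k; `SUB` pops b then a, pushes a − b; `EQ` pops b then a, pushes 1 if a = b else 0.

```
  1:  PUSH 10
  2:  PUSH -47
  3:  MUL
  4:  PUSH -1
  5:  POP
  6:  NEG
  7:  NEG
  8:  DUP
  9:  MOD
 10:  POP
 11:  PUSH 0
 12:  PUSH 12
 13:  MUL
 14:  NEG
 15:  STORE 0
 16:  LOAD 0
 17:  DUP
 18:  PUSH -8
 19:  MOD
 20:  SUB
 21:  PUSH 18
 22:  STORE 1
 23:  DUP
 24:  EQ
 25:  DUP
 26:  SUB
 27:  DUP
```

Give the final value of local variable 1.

18

PUSH 10   10
PUSH -47  10 -47
MUL       -470
PUSH -1   -470 -1
POP       -470
NEG       470
NEG       -470
DUP       -470 -470
MOD       0
POP       (empty)
PUSH 0    0
PUSH 12   0 12
MUL       0
NEG       0
STORE 0   (empty)
LOAD 0    0
DUP       0 0
PUSH -8   0 0 -8
MOD       0 0
SUB       0
PUSH 18   0 18
STORE 1   0
DUP       0 0
EQ        1
DUP       1 1
SUB       0
DUP       0 0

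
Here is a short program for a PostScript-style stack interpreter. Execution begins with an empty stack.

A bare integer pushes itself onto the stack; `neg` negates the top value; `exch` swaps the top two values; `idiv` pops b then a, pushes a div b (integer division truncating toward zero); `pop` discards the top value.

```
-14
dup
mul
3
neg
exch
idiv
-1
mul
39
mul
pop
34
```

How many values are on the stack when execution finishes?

1

-14  → [-14]
dup  → [-14, -14]
mul  → [196]
3    → [196, 3]
neg  → [196, -3]
exch → [-3, 196]
idiv → [0]
-1   → [0, -1]
mul  → [0]
39   → [0, 39]
mul  → [0]
pop  → []
34   → [34]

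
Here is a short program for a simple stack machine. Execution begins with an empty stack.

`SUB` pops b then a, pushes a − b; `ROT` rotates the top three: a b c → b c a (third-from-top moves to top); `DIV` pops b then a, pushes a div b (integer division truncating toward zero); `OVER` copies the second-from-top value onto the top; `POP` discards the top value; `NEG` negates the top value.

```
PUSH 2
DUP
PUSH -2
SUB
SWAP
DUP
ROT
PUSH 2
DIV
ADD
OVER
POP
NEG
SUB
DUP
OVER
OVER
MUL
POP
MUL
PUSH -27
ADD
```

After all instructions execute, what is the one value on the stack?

9

PUSH 2    [2]
DUP       [2, 2]
PUSH -2   [2, 2, -2]
SUB       [2, 4]
SWAP      [4, 2]
DUP       [4, 2, 2]
ROT       [2, 2, 4]
PUSH 2    [2, 2, 4, 2]
DIV       [2, 2, 2]
ADD       [2, 4]
OVER      [2, 4, 2]
POP       [2, 4]
NEG       [2, -4]
SUB       [6]
DUP       [6, 6]
OVER      [6, 6, 6]
OVER      [6, 6, 6, 6]
MUL       [6, 6, 36]
POP       [6, 6]
MUL       [36]
PUSH -27  [36, -27]
ADD       [9]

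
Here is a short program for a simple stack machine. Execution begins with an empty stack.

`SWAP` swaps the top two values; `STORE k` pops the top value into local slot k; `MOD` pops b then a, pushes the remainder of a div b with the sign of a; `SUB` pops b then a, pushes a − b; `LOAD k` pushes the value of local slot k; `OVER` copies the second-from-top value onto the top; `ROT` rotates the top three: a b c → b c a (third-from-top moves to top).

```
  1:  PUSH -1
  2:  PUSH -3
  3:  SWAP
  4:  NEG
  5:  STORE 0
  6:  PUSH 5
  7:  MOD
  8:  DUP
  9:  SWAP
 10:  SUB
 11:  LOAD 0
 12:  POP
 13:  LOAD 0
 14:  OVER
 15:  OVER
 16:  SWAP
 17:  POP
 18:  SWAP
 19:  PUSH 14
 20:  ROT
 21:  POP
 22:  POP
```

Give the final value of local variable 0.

1

PUSH -1 → [-1]
PUSH -3 → [-1, -3]
SWAP    → [-3, -1]
NEG     → [-3, 1]
STORE 0 → [-3]
PUSH 5  → [-3, 5]
MOD     → [-3]
DUP     → [-3, -3]
SWAP    → [-3, -3]
SUB     → [0]
LOAD 0  → [0, 1]
POP     → [0]
LOAD 0  → [0, 1]
OVER    → [0, 1, 0]
OVER    → [0, 1, 0, 1]
SWAP    → [0, 1, 1, 0]
POP     → [0, 1, 1]
SWAP    → [0, 1, 1]
PUSH 14 → [0, 1, 1, 14]
ROT     → [0, 1, 14, 1]
POP     → [0, 1, 14]
POP     → [0, 1]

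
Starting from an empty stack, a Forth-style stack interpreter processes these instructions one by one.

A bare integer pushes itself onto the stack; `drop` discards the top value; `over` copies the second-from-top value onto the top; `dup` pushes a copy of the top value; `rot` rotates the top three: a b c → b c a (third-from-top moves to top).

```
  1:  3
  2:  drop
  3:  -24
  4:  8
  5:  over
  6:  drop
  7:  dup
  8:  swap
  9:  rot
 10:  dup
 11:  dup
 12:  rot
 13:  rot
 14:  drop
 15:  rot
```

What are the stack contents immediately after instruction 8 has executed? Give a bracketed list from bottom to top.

3     [3]
drop  []
-24   [-24]
8     [-24, 8]
over  [-24, 8, -24]
drop  [-24, 8]
dup   [-24, 8, 8]
swap  [-24, 8, 8]

[-24, 8, 8]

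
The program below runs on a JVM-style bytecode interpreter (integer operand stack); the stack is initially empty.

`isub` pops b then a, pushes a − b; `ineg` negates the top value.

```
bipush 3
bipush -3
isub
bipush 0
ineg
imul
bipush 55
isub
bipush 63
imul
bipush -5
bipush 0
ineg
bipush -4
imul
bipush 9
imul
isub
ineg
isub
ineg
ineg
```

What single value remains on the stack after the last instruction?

-3470

bipush 3  -> 3
bipush -3 -> 3 -3
isub      -> 6
bipush 0  -> 6 0
ineg      -> 6 0
imul      -> 0
bipush 55 -> 0 55
isub      -> -55
bipush 63 -> -55 63
imul      -> -3465
bipush -5 -> -3465 -5
bipush 0  -> -3465 -5 0
ineg      -> -3465 -5 0
bipush -4 -> -3465 -5 0 -4
imul      -> -3465 -5 0
bipush 9  -> -3465 -5 0 9
imul      -> -3465 -5 0
isub      -> -3465 -5
ineg      -> -3465 5
isub      -> -3470
ineg      -> 3470
ineg      -> -3470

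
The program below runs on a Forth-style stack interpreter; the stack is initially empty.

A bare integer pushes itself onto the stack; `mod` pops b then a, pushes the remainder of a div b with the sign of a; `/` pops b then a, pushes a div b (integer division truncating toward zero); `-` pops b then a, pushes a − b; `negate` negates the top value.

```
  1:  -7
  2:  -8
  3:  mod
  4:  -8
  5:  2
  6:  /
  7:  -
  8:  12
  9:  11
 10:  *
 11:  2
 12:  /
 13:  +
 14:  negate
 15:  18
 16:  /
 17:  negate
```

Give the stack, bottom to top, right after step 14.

[-63]

-7      [-7]
-8      [-7, -8]
mod     [-7]
-8      [-7, -8]
2       [-7, -8, 2]
/       [-7, -4]
-       [-3]
12      [-3, 12]
11      [-3, 12, 11]
*       [-3, 132]
2       [-3, 132, 2]
/       [-3, 66]
+       [63]
negate  [-63]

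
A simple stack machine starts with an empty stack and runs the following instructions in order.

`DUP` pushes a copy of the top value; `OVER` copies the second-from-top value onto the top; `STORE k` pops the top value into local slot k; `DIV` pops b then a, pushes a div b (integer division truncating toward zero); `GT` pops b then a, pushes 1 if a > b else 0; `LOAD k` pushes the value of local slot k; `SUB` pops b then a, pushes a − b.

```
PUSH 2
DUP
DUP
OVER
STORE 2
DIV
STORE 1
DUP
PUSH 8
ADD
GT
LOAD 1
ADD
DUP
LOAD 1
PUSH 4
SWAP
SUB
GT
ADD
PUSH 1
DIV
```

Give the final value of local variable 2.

PUSH 2   [2]
DUP      [2, 2]
DUP      [2, 2, 2]
OVER     [2, 2, 2, 2]
STORE 2  [2, 2, 2]
DIV      [2, 1]
STORE 1  [2]
DUP      [2, 2]
PUSH 8   [2, 2, 8]
ADD      [2, 10]
GT       [0]
LOAD 1   [0, 1]
ADD      [1]
DUP      [1, 1]
LOAD 1   [1, 1, 1]
PUSH 4   [1, 1, 1, 4]
SWAP     [1, 1, 4, 1]
SUB      [1, 1, 3]
GT       [1, 0]
ADD      [1]
PUSH 1   [1, 1]
DIV      [1]

2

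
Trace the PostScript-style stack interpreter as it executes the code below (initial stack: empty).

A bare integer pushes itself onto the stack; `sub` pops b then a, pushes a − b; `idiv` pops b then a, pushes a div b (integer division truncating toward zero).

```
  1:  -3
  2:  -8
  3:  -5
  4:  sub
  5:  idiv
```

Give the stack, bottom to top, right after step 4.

-3  → [-3]
-8  → [-3, -8]
-5  → [-3, -8, -5]
sub → [-3, -3]

[-3, -3]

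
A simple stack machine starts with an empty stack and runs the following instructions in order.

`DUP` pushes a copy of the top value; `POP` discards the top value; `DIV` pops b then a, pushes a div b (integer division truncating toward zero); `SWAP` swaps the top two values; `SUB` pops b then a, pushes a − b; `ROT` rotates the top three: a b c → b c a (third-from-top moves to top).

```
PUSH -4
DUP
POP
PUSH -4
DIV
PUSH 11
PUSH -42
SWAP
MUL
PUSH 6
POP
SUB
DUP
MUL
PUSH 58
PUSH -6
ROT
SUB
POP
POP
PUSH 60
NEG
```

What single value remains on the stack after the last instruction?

-60

PUSH -4  : [-4]
DUP      : [-4, -4]
POP      : [-4]
PUSH -4  : [-4, -4]
DIV      : [1]
PUSH 11  : [1, 11]
PUSH -42 : [1, 11, -42]
SWAP     : [1, -42, 11]
MUL      : [1, -462]
PUSH 6   : [1, -462, 6]
POP      : [1, -462]
SUB      : [463]
DUP      : [463, 463]
MUL      : [214369]
PUSH 58  : [214369, 58]
PUSH -6  : [214369, 58, -6]
ROT      : [58, -6, 214369]
SUB      : [58, -214375]
POP      : [58]
POP      : []
PUSH 60  : [60]
NEG      : [-60]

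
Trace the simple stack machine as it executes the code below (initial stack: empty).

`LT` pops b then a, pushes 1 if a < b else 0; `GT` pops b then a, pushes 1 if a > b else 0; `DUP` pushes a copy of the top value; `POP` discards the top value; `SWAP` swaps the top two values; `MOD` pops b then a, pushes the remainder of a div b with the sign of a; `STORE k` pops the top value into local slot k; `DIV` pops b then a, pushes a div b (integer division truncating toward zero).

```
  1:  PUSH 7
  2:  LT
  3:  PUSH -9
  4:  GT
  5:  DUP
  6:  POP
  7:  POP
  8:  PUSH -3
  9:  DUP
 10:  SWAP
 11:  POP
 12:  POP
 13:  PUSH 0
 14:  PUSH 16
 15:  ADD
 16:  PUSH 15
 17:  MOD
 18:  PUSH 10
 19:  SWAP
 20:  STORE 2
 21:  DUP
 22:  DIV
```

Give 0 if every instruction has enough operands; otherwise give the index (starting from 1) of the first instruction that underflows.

PUSH 7 : 7
LT  — needs 2 operands, stack has 1 → underflow

2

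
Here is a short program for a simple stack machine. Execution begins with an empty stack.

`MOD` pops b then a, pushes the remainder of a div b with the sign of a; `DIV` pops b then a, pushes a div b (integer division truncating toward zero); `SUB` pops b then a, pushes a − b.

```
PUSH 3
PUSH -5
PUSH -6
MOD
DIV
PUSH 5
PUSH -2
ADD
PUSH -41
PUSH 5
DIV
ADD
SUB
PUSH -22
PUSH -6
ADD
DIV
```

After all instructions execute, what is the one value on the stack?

PUSH 3    3
PUSH -5   3 -5
PUSH -6   3 -5 -6
MOD       3 -5
DIV       0
PUSH 5    0 5
PUSH -2   0 5 -2
ADD       0 3
PUSH -41  0 3 -41
PUSH 5    0 3 -41 5
DIV       0 3 -8
ADD       0 -5
SUB       5
PUSH -22  5 -22
PUSH -6   5 -22 -6
ADD       5 -28
DIV       0

0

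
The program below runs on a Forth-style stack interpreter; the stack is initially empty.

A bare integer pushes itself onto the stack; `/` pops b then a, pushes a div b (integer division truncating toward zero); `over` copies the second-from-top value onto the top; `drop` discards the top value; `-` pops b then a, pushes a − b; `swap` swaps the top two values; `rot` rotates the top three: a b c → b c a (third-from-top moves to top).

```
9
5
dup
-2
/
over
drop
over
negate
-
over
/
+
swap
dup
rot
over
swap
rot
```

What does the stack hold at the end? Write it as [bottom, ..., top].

[9, 9, 5, 9]

9      → 9
5      → 9 5
dup    → 9 5 5
-2     → 9 5 5 -2
/      → 9 5 -2
over   → 9 5 -2 5
drop   → 9 5 -2
over   → 9 5 -2 5
negate → 9 5 -2 -5
-      → 9 5 3
over   → 9 5 3 5
/      → 9 5 0
+      → 9 5
swap   → 5 9
dup    → 5 9 9
rot    → 9 9 5
over   → 9 9 5 9
swap   → 9 9 9 5
rot    → 9 9 5 9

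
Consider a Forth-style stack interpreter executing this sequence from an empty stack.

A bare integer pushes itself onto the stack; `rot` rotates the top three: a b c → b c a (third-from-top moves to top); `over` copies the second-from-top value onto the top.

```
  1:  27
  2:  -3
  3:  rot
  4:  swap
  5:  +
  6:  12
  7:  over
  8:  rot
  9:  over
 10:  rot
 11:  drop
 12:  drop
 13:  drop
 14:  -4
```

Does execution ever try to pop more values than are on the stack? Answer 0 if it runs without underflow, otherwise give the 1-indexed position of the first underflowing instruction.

3

27 → 27
-3 → 27 -3
rot  — needs 3 operands, stack has 2 → underflow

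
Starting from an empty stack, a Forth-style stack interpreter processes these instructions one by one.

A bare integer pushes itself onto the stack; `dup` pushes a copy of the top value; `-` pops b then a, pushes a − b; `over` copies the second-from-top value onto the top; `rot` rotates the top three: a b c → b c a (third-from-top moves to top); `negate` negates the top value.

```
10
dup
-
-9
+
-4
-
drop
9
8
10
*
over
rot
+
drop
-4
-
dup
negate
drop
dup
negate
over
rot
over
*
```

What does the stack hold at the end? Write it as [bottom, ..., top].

[-84, 84, 7056]

10     → [10]
dup    → [10, 10]
-      → [0]
-9     → [0, -9]
+      → [-9]
-4     → [-9, -4]
-      → [-5]
drop   → []
9      → [9]
8      → [9, 8]
10     → [9, 8, 10]
*      → [9, 80]
over   → [9, 80, 9]
rot    → [80, 9, 9]
+      → [80, 18]
drop   → [80]
-4     → [80, -4]
-      → [84]
dup    → [84, 84]
negate → [84, -84]
drop   → [84]
dup    → [84, 84]
negate → [84, -84]
over   → [84, -84, 84]
rot    → [-84, 84, 84]
over   → [-84, 84, 84, 84]
*      → [-84, 84, 7056]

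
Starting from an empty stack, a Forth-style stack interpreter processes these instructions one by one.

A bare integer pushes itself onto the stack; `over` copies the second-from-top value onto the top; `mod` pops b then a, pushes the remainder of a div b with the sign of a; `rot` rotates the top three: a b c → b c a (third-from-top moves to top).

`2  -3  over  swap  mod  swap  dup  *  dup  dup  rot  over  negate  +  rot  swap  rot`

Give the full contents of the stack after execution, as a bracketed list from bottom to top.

[2, 4, 0, 4]

2      -> 2
-3     -> 2 -3
over   -> 2 -3 2
swap   -> 2 2 -3
mod    -> 2 2
swap   -> 2 2
dup    -> 2 2 2
*      -> 2 4
dup    -> 2 4 4
dup    -> 2 4 4 4
rot    -> 2 4 4 4
over   -> 2 4 4 4 4
negate -> 2 4 4 4 -4
+      -> 2 4 4 0
rot    -> 2 4 0 4
swap   -> 2 4 4 0
rot    -> 2 4 0 4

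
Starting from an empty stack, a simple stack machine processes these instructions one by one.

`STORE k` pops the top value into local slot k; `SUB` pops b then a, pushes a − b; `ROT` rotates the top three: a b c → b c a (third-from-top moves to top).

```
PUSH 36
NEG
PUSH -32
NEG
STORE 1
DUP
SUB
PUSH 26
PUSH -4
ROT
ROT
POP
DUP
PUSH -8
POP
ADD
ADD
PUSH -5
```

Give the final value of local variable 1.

32

PUSH 36  : [36]
NEG      : [-36]
PUSH -32 : [-36, -32]
NEG      : [-36, 32]
STORE 1  : [-36]
DUP      : [-36, -36]
SUB      : [0]
PUSH 26  : [0, 26]
PUSH -4  : [0, 26, -4]
ROT      : [26, -4, 0]
ROT      : [-4, 0, 26]
POP      : [-4, 0]
DUP      : [-4, 0, 0]
PUSH -8  : [-4, 0, 0, -8]
POP      : [-4, 0, 0]
ADD      : [-4, 0]
ADD      : [-4]
PUSH -5  : [-4, -5]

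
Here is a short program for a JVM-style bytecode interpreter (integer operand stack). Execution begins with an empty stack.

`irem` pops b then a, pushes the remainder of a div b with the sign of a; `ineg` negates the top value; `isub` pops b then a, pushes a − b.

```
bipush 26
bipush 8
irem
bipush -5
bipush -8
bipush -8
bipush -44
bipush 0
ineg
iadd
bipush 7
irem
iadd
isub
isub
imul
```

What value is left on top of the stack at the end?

bipush 26  -> 26
bipush 8   -> 26 8
irem       -> 2
bipush -5  -> 2 -5
bipush -8  -> 2 -5 -8
bipush -8  -> 2 -5 -8 -8
bipush -44 -> 2 -5 -8 -8 -44
bipush 0   -> 2 -5 -8 -8 -44 0
ineg       -> 2 -5 -8 -8 -44 0
iadd       -> 2 -5 -8 -8 -44
bipush 7   -> 2 -5 -8 -8 -44 7
irem       -> 2 -5 -8 -8 -2
iadd       -> 2 -5 -8 -10
isub       -> 2 -5 2
isub       -> 2 -7
imul       -> -14

-14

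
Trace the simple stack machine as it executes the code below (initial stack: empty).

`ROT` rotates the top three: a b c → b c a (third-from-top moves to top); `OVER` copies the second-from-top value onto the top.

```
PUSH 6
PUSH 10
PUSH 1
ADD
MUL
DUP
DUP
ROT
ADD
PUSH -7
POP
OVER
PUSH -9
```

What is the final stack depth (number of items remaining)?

4

PUSH 6  → 6
PUSH 10 → 6 10
PUSH 1  → 6 10 1
ADD     → 6 11
MUL     → 66
DUP     → 66 66
DUP     → 66 66 66
ROT     → 66 66 66
ADD     → 66 132
PUSH -7 → 66 132 -7
POP     → 66 132
OVER    → 66 132 66
PUSH -9 → 66 132 66 -9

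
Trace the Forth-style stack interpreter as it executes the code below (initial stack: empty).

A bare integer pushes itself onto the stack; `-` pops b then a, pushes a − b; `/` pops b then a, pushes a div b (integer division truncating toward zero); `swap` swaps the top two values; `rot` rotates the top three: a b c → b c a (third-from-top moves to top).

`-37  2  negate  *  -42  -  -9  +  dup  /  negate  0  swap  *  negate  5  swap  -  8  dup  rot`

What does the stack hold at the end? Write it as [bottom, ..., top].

[8, 8, 5]

-37    → -37
2      → -37 2
negate → -37 -2
*      → 74
-42    → 74 -42
-      → 116
-9     → 116 -9
+      → 107
dup    → 107 107
/      → 1
negate → -1
0      → -1 0
swap   → 0 -1
*      → 0
negate → 0
5      → 0 5
swap   → 5 0
-      → 5
8      → 5 8
dup    → 5 8 8
rot    → 8 8 5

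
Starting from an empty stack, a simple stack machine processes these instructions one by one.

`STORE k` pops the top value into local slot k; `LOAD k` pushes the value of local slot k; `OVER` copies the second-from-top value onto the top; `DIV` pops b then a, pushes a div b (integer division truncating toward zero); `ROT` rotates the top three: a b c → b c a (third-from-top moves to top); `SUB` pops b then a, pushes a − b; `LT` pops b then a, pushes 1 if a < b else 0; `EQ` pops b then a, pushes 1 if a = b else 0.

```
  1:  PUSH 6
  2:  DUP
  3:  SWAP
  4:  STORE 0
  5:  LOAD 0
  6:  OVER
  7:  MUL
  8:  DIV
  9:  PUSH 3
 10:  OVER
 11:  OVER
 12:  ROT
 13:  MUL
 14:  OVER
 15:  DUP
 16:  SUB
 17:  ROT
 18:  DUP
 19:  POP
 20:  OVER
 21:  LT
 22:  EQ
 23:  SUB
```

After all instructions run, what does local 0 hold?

6

PUSH 6   [6]
DUP      [6, 6]
SWAP     [6, 6]
STORE 0  [6]
LOAD 0   [6, 6]
OVER     [6, 6, 6]
MUL      [6, 36]
DIV      [0]
PUSH 3   [0, 3]
OVER     [0, 3, 0]
OVER     [0, 3, 0, 3]
ROT      [0, 0, 3, 3]
MUL      [0, 0, 9]
OVER     [0, 0, 9, 0]
DUP      [0, 0, 9, 0, 0]
SUB      [0, 0, 9, 0]
ROT      [0, 9, 0, 0]
DUP      [0, 9, 0, 0, 0]
POP      [0, 9, 0, 0]
OVER     [0, 9, 0, 0, 0]
LT       [0, 9, 0, 0]
EQ       [0, 9, 1]
SUB      [0, 8]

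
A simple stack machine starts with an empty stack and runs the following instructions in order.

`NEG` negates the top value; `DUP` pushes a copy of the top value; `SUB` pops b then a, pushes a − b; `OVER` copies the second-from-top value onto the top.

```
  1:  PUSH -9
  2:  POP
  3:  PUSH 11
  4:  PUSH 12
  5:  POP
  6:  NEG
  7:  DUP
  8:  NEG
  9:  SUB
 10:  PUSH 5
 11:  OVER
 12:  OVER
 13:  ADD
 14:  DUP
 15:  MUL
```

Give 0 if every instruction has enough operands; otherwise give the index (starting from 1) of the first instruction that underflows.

0

PUSH -9 → -9
POP     → (empty)
PUSH 11 → 11
PUSH 12 → 11 12
POP     → 11
NEG     → -11
DUP     → -11 -11
NEG     → -11 11
SUB     → -22
PUSH 5  → -22 5
OVER    → -22 5 -22
OVER    → -22 5 -22 5
ADD     → -22 5 -17
DUP     → -22 5 -17 -17
MUL     → -22 5 289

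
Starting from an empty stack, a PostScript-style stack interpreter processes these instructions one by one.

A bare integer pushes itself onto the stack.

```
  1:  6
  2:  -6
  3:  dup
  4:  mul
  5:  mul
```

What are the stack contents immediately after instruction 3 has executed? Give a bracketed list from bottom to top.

6    [6]
-6   [6, -6]
dup  [6, -6, -6]

[6, -6, -6]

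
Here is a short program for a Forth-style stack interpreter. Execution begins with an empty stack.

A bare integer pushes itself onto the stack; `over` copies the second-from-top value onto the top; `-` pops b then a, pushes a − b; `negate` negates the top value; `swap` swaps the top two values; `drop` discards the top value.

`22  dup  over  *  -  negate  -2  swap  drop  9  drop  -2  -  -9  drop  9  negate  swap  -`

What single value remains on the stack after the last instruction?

-9

22     : [22]
dup    : [22, 22]
over   : [22, 22, 22]
*      : [22, 484]
-      : [-462]
negate : [462]
-2     : [462, -2]
swap   : [-2, 462]
drop   : [-2]
9      : [-2, 9]
drop   : [-2]
-2     : [-2, -2]
-      : [0]
-9     : [0, -9]
drop   : [0]
9      : [0, 9]
negate : [0, -9]
swap   : [-9, 0]
-      : [-9]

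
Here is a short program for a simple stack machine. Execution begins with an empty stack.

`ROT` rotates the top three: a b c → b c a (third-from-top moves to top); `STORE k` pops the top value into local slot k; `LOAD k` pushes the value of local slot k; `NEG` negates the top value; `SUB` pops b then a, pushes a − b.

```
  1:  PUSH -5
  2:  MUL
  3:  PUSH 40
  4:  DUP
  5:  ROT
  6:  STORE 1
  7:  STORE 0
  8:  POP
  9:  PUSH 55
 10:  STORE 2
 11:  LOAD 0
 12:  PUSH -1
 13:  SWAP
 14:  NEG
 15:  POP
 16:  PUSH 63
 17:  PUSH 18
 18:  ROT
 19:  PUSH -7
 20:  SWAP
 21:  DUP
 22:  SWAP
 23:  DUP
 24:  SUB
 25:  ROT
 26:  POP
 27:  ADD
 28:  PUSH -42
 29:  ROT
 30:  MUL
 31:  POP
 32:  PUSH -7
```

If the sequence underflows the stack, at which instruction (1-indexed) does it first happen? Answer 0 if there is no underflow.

2

PUSH -5 → -5
MUL  — needs 2 operands, stack has 1 → underflow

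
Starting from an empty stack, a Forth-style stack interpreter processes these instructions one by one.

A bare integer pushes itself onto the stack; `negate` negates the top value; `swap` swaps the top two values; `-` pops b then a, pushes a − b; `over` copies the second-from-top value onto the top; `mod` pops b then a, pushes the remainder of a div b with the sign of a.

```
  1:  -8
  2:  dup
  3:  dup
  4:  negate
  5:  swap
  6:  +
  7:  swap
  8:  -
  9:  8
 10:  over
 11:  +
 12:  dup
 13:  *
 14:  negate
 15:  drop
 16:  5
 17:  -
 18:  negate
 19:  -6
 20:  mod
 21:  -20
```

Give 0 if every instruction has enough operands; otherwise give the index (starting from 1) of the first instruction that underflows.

0

-8     → [-8]
dup    → [-8, -8]
dup    → [-8, -8, -8]
negate → [-8, -8, 8]
swap   → [-8, 8, -8]
+      → [-8, 0]
swap   → [0, -8]
-      → [8]
8      → [8, 8]
over   → [8, 8, 8]
+      → [8, 16]
dup    → [8, 16, 16]
*      → [8, 256]
negate → [8, -256]
drop   → [8]
5      → [8, 5]
-      → [3]
negate → [-3]
-6     → [-3, -6]
mod    → [-3]
-20    → [-3, -20]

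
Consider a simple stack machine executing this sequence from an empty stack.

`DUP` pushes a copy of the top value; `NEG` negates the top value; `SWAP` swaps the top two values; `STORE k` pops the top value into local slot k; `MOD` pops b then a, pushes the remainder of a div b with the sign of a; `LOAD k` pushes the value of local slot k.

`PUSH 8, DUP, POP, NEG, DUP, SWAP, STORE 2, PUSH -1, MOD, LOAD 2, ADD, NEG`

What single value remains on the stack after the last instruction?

PUSH 8   8
DUP      8 8
POP      8
NEG      -8
DUP      -8 -8
SWAP     -8 -8
STORE 2  -8
PUSH -1  -8 -1
MOD      0
LOAD 2   0 -8
ADD      -8
NEG      8

8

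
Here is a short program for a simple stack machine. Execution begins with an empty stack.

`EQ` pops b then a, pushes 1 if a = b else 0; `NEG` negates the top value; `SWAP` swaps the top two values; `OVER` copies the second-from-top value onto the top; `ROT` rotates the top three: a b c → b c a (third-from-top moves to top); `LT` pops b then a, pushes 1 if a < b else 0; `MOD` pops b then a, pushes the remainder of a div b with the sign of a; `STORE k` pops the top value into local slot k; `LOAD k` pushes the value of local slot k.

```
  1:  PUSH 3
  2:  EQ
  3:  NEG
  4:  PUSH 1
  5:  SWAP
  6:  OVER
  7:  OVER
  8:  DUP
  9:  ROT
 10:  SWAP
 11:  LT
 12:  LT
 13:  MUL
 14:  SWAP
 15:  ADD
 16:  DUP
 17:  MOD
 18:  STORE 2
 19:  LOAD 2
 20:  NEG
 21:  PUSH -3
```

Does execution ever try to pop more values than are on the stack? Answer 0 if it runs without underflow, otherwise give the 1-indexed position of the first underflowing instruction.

2

PUSH 3 : 3
EQ  — needs 2 operands, stack has 1 → underflow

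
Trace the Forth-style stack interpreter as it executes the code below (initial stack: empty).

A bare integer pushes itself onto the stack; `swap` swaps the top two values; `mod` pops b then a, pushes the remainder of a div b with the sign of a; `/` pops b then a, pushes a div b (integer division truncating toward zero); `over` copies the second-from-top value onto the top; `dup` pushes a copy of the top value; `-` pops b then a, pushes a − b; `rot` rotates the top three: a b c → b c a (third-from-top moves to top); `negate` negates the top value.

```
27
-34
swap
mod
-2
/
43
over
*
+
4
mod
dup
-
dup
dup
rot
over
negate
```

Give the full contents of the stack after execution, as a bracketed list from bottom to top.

[0, 0, 0, 0]

27     : [27]
-34    : [27, -34]
swap   : [-34, 27]
mod    : [-7]
-2     : [-7, -2]
/      : [3]
43     : [3, 43]
over   : [3, 43, 3]
*      : [3, 129]
+      : [132]
4      : [132, 4]
mod    : [0]
dup    : [0, 0]
-      : [0]
dup    : [0, 0]
dup    : [0, 0, 0]
rot    : [0, 0, 0]
over   : [0, 0, 0, 0]
negate : [0, 0, 0, 0]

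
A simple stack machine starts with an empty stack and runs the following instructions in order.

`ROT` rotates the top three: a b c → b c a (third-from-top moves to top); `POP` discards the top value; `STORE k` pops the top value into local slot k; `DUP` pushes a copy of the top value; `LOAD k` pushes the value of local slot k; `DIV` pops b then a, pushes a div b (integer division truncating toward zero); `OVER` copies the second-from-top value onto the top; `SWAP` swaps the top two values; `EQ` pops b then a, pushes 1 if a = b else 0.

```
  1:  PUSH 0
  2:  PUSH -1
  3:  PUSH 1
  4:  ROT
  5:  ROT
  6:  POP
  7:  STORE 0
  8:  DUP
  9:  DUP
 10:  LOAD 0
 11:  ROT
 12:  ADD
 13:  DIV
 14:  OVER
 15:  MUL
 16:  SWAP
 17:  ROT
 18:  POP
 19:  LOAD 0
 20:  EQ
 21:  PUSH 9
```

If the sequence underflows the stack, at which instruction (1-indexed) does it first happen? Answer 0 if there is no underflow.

PUSH 0  → 0
PUSH -1 → 0 -1
PUSH 1  → 0 -1 1
ROT     → -1 1 0
ROT     → 1 0 -1
POP     → 1 0
STORE 0 → 1
DUP     → 1 1
DUP     → 1 1 1
LOAD 0  → 1 1 1 0
ROT     → 1 1 0 1
ADD     → 1 1 1
DIV     → 1 1
OVER    → 1 1 1
MUL     → 1 1
SWAP    → 1 1
ROT  — needs 3 operands, stack has 2 → underflow

17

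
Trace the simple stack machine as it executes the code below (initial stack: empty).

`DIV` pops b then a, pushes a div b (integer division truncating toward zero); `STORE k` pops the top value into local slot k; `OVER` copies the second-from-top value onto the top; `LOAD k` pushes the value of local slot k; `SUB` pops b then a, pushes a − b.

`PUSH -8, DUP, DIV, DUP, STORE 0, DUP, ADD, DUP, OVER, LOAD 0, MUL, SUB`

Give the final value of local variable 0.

1

PUSH -8 → [-8]
DUP     → [-8, -8]
DIV     → [1]
DUP     → [1, 1]
STORE 0 → [1]
DUP     → [1, 1]
ADD     → [2]
DUP     → [2, 2]
OVER    → [2, 2, 2]
LOAD 0  → [2, 2, 2, 1]
MUL     → [2, 2, 2]
SUB     → [2, 0]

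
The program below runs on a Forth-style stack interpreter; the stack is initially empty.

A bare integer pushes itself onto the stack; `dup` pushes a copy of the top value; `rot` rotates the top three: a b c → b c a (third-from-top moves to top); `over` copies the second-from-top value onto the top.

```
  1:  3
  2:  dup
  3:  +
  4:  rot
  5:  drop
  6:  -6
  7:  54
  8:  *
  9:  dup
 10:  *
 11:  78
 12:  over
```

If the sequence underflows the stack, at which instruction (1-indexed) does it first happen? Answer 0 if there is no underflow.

4

3    3
dup  3 3
+    6
rot  — needs 3 operands, stack has 1 → underflow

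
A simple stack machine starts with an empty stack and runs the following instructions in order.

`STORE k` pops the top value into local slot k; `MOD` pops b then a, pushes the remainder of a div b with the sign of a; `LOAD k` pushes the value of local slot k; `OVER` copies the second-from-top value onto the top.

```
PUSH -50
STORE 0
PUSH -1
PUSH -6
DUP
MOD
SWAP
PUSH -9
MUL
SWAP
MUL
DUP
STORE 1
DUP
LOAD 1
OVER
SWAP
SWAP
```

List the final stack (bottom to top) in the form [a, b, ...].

PUSH -50  -50
STORE 0   (empty)
PUSH -1   -1
PUSH -6   -1 -6
DUP       -1 -6 -6
MOD       -1 0
SWAP      0 -1
PUSH -9   0 -1 -9
MUL       0 9
SWAP      9 0
MUL       0
DUP       0 0
STORE 1   0
DUP       0 0
LOAD 1    0 0 0
OVER      0 0 0 0
SWAP      0 0 0 0
SWAP      0 0 0 0

[0, 0, 0, 0]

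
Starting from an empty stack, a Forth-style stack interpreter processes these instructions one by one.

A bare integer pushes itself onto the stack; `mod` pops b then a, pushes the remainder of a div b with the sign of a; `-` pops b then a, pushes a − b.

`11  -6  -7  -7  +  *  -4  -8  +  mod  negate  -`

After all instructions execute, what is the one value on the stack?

11

11      [11]
-6      [11, -6]
-7      [11, -6, -7]
-7      [11, -6, -7, -7]
+       [11, -6, -14]
*       [11, 84]
-4      [11, 84, -4]
-8      [11, 84, -4, -8]
+       [11, 84, -12]
mod     [11, 0]
negate  [11, 0]
-       [11]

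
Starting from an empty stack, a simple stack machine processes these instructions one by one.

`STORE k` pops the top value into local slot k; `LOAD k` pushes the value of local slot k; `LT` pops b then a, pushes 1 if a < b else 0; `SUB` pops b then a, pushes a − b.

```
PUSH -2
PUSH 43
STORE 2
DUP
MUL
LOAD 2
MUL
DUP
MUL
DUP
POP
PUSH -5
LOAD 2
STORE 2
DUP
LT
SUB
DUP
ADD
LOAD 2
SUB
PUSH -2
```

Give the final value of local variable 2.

43

PUSH -2  [-2]
PUSH 43  [-2, 43]
STORE 2  [-2]
DUP      [-2, -2]
MUL      [4]
LOAD 2   [4, 43]
MUL      [172]
DUP      [172, 172]
MUL      [29584]
DUP      [29584, 29584]
POP      [29584]
PUSH -5  [29584, -5]
LOAD 2   [29584, -5, 43]
STORE 2  [29584, -5]
DUP      [29584, -5, -5]
LT       [29584, 0]
SUB      [29584]
DUP      [29584, 29584]
ADD      [59168]
LOAD 2   [59168, 43]
SUB      [59125]
PUSH -2  [59125, -2]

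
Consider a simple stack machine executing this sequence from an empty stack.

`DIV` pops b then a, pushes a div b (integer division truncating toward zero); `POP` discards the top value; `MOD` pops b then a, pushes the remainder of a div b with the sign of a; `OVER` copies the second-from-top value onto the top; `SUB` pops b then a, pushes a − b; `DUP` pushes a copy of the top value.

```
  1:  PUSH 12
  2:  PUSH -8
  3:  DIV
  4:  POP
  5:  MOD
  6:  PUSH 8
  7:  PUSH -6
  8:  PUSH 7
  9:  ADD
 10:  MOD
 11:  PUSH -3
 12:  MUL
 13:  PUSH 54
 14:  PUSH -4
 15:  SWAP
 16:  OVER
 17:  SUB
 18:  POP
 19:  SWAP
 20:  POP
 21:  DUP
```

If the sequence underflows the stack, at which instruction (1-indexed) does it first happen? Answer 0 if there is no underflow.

PUSH 12 -> 12
PUSH -8 -> 12 -8
DIV     -> -1
POP     -> (empty)
MOD  — needs 2 operands, stack has 0 → underflow

5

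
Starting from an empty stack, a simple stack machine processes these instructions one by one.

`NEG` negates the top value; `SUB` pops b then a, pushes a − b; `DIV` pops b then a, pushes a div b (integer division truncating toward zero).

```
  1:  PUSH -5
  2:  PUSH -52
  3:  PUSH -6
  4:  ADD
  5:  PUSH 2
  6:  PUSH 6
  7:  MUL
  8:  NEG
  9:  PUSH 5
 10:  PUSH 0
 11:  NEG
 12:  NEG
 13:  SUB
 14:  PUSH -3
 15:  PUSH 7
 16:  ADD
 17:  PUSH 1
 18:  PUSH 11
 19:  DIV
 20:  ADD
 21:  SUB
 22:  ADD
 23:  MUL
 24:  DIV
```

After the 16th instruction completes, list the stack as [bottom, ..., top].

PUSH -5  -> [-5]
PUSH -52 -> [-5, -52]
PUSH -6  -> [-5, -52, -6]
ADD      -> [-5, -58]
PUSH 2   -> [-5, -58, 2]
PUSH 6   -> [-5, -58, 2, 6]
MUL      -> [-5, -58, 12]
NEG      -> [-5, -58, -12]
PUSH 5   -> [-5, -58, -12, 5]
PUSH 0   -> [-5, -58, -12, 5, 0]
NEG      -> [-5, -58, -12, 5, 0]
NEG      -> [-5, -58, -12, 5, 0]
SUB      -> [-5, -58, -12, 5]
PUSH -3  -> [-5, -58, -12, 5, -3]
PUSH 7   -> [-5, -58, -12, 5, -3, 7]
ADD      -> [-5, -58, -12, 5, 4]

[-5, -58, -12, 5, 4]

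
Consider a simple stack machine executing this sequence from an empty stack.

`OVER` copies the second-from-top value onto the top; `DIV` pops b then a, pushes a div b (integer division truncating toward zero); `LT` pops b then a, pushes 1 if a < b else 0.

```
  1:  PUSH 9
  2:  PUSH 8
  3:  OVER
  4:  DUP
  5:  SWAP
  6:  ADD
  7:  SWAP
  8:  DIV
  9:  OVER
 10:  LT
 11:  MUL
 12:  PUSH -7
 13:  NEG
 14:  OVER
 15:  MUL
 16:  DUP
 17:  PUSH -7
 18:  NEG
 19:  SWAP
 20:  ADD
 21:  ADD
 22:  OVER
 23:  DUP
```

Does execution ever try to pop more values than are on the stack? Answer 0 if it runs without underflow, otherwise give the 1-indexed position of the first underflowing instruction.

PUSH 9   9
PUSH 8   9 8
OVER     9 8 9
DUP      9 8 9 9
SWAP     9 8 9 9
ADD      9 8 18
SWAP     9 18 8
DIV      9 2
OVER     9 2 9
LT       9 1
MUL      9
PUSH -7  9 -7
NEG      9 7
OVER     9 7 9
MUL      9 63
DUP      9 63 63
PUSH -7  9 63 63 -7
NEG      9 63 63 7
SWAP     9 63 7 63
ADD      9 63 70
ADD      9 133
OVER     9 133 9
DUP      9 133 9 9

0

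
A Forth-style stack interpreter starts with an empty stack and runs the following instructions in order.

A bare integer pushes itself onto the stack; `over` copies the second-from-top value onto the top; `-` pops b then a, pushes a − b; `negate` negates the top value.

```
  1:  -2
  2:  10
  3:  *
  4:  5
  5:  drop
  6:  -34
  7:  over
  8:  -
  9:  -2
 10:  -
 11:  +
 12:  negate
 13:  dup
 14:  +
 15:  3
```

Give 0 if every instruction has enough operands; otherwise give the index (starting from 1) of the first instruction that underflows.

0

-2     → -2
10     → -2 10
*      → -20
5      → -20 5
drop   → -20
-34    → -20 -34
over   → -20 -34 -20
-      → -20 -14
-2     → -20 -14 -2
-      → -20 -12
+      → -32
negate → 32
dup    → 32 32
+      → 64
3      → 64 3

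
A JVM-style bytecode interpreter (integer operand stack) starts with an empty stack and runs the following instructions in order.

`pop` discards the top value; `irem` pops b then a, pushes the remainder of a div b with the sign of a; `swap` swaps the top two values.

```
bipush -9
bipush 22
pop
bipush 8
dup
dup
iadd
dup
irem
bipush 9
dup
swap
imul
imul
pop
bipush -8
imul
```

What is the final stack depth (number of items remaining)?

2

bipush -9 → [-9]
bipush 22 → [-9, 22]
pop       → [-9]
bipush 8  → [-9, 8]
dup       → [-9, 8, 8]
dup       → [-9, 8, 8, 8]
iadd      → [-9, 8, 16]
dup       → [-9, 8, 16, 16]
irem      → [-9, 8, 0]
bipush 9  → [-9, 8, 0, 9]
dup       → [-9, 8, 0, 9, 9]
swap      → [-9, 8, 0, 9, 9]
imul      → [-9, 8, 0, 81]
imul      → [-9, 8, 0]
pop       → [-9, 8]
bipush -8 → [-9, 8, -8]
imul      → [-9, -64]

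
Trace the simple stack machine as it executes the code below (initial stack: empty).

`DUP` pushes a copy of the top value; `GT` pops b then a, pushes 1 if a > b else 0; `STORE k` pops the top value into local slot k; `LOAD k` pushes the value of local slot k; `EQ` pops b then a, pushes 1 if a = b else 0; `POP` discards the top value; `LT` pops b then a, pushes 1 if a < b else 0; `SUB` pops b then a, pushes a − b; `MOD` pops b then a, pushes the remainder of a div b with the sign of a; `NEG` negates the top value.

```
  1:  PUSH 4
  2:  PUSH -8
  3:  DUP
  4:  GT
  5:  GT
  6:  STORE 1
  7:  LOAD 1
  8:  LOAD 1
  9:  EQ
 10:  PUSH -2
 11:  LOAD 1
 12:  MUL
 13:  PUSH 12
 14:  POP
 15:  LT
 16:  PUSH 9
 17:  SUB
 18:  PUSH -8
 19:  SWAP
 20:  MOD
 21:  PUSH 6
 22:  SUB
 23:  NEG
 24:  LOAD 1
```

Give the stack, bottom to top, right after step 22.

PUSH 4  : [4]
PUSH -8 : [4, -8]
DUP     : [4, -8, -8]
GT      : [4, 0]
GT      : [1]
STORE 1 : []
LOAD 1  : [1]
LOAD 1  : [1, 1]
EQ      : [1]
PUSH -2 : [1, -2]
LOAD 1  : [1, -2, 1]
MUL     : [1, -2]
PUSH 12 : [1, -2, 12]
POP     : [1, -2]
LT      : [0]
PUSH 9  : [0, 9]
SUB     : [-9]
PUSH -8 : [-9, -8]
SWAP    : [-8, -9]
MOD     : [-8]
PUSH 6  : [-8, 6]
SUB     : [-14]

[-14]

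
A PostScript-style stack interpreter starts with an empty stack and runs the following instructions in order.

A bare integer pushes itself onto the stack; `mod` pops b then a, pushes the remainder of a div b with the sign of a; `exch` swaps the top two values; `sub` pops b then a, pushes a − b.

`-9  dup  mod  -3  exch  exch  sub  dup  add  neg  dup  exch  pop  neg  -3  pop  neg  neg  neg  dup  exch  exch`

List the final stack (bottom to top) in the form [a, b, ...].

-9   : [-9]
dup  : [-9, -9]
mod  : [0]
-3   : [0, -3]
exch : [-3, 0]
exch : [0, -3]
sub  : [3]
dup  : [3, 3]
add  : [6]
neg  : [-6]
dup  : [-6, -6]
exch : [-6, -6]
pop  : [-6]
neg  : [6]
-3   : [6, -3]
pop  : [6]
neg  : [-6]
neg  : [6]
neg  : [-6]
dup  : [-6, -6]
exch : [-6, -6]
exch : [-6, -6]

[-6, -6]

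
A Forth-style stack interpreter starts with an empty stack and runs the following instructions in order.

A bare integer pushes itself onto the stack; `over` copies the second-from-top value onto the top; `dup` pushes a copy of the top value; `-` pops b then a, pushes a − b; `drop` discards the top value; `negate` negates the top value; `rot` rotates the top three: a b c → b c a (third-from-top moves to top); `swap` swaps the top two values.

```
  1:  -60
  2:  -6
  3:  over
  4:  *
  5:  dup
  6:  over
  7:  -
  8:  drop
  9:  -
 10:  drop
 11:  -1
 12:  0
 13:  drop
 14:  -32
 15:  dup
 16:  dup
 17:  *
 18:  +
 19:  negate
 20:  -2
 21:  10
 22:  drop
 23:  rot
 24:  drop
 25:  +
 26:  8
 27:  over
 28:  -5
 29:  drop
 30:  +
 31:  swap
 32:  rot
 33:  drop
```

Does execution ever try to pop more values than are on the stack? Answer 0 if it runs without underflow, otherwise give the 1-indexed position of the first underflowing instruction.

-60     [-60]
-6      [-60, -6]
over    [-60, -6, -60]
*       [-60, 360]
dup     [-60, 360, 360]
over    [-60, 360, 360, 360]
-       [-60, 360, 0]
drop    [-60, 360]
-       [-420]
drop    []
-1      [-1]
0       [-1, 0]
drop    [-1]
-32     [-1, -32]
dup     [-1, -32, -32]
dup     [-1, -32, -32, -32]
*       [-1, -32, 1024]
+       [-1, 992]
negate  [-1, -992]
-2      [-1, -992, -2]
10      [-1, -992, -2, 10]
drop    [-1, -992, -2]
rot     [-992, -2, -1]
drop    [-992, -2]
+       [-994]
8       [-994, 8]
over    [-994, 8, -994]
-5      [-994, 8, -994, -5]
drop    [-994, 8, -994]
+       [-994, -986]
swap    [-986, -994]
rot  — needs 3 operands, stack has 2 → underflow

32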